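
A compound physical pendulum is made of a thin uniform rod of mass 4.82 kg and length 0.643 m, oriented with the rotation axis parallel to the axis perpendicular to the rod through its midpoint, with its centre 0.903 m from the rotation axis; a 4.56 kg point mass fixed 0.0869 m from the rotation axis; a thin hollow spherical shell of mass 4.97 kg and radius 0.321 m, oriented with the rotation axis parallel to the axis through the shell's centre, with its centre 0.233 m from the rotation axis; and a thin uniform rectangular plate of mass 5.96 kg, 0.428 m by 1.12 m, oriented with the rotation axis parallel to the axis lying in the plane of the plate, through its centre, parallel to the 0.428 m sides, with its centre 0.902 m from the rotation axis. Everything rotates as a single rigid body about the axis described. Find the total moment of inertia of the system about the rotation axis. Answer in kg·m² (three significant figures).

10.2

Thin rod: I_cm = (1/12)ML² = (1/12)(4.82)(0.643)² = 0.16607 kg·m²; centre at d = 0.903 m, so I = I_cm + Md² gives I = 0.16607 + (4.82)(0.903)² = 4.0963 kg·m².
Point mass: I_cm = 0; centre at d = 0.0869 m, so I = I_cm + Md² gives I = 0 + (4.56)(0.0869)² = 0.034435 kg·m².
Spherical shell: I_cm = (2/3)MR² = (2/3)(4.97)(0.321)² = 0.34141 kg·m²; centre at d = 0.233 m, so I = I_cm + Md² gives I = 0.34141 + (4.97)(0.233)² = 0.61123 kg·m².
Rectangular plate: I_cm = (1/12)Mb² = (1/12)(5.96)(1.12)² = 0.62302 kg·m²; centre at d = 0.902 m, so I = I_cm + Md² gives I = 0.62302 + (5.96)(0.902)² = 5.4721 kg·m².
Total I = 4.0963 + 0.034435 + 0.61123 + 5.4721 = 10.214 kg·m².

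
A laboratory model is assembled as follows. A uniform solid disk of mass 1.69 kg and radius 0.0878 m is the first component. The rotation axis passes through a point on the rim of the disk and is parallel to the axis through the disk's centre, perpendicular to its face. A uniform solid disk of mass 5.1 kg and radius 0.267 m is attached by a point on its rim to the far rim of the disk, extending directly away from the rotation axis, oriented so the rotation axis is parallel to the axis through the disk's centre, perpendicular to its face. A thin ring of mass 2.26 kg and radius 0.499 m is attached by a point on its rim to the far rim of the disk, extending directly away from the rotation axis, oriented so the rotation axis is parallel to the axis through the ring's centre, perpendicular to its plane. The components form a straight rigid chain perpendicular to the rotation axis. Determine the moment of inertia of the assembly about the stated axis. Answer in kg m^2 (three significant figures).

5.06

Solid disk: I_cm = (1/2)MR² = (1/2)(1.69)(0.0878)² = 0.006514 kg m^2; centre at d = 0.0878 m, so I = I_cm + Md² gives I = 0.006514 + (1.69)(0.0878)² = 0.019542 kg m^2.
Solid disk: I_cm = (1/2)MR² = (1/2)(5.1)(0.267)² = 0.18179 kg m^2; centre at d = 0.0878 + 0.0878 + 0.267 = 0.4426 m, so I = I_cm + Md² gives I = 0.18179 + (5.1)(0.4426)² = 1.1809 kg m^2.
Thin ring: I_cm = MR² = (2.26)(0.499)² = 0.56274 kg m^2; centre at d = 0.0878 + 0.0878 + 0.267 + 0.267 + 0.499 = 1.2086 m, so I = I_cm + Md² gives I = 0.56274 + (2.26)(1.2086)² = 3.864 kg m^2.
Total I = 0.019542 + 1.1809 + 3.864 = 5.0643 kg m^2.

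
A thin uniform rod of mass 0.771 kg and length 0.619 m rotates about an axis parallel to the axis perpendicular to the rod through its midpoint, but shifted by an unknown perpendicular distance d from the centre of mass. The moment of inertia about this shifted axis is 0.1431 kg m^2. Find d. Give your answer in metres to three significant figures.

About the centre-of-mass axis, I_cm = (1/12)ML² = (1/12)(0.771)(0.619)² = 0.024618 kg m^2.
Parallel axis theorem: I = I_cm + Md², so Md² = 0.1431 − 0.024618 = 0.11848 kg m^2.
d = √(0.11848 / 0.771) = 0.39201 m.

0.392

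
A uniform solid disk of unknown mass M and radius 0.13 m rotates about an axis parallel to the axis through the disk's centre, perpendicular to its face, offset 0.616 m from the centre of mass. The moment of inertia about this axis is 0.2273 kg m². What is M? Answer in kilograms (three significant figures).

I = I_cm + Md² = (1/2)MR² + Md² = M·[0.5·(0.13)² + (0.616)²] = M·0.38791.
So M = 0.2273 / 0.38791 = 0.58597 kg.

0.586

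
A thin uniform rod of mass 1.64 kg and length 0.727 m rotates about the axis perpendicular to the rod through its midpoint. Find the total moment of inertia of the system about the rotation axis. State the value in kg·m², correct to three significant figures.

I_cm = (1/12)ML² = (1/12)(1.64)(0.727)² = 0.072232 kg·m²; axis through the centre, so I = 0.072232 kg·m².

0.0722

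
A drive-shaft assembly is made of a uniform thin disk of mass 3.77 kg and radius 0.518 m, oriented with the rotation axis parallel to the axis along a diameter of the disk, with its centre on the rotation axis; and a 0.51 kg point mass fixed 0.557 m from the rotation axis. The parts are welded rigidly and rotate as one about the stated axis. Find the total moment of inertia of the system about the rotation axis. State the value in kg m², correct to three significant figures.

0.411

Thin disk: I_cm = (1/4)MR² = (1/4)(3.77)(0.518)² = 0.2529 kg m²; axis through the centre, so I = 0.2529 kg m².
Point mass: I_cm = 0; centre at d = 0.557 m, so the parallel axis theorem gives I = 0 + (0.51)(0.557)² = 0.15823 kg m².
Total I = 0.2529 + 0.15823 = 0.41112 kg m².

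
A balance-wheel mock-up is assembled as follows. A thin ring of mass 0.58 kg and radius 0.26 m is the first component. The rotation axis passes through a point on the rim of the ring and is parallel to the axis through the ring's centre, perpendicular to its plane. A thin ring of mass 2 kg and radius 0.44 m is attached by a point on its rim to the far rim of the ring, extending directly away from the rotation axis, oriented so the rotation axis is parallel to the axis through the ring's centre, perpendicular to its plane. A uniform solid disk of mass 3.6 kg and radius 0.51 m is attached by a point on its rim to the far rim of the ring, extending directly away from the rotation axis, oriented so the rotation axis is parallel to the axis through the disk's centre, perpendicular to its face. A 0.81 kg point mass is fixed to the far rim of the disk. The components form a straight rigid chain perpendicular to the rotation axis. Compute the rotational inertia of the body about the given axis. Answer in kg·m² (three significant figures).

20.7

Thin ring: I_cm = MR² = (0.58)(0.26)² = 0.039208 kg·m²; centre at d = 0.26 m, so I = I_cm + Md² gives I = 0.039208 + (0.58)(0.26)² = 0.078416 kg·m².
Thin ring: I_cm = MR² = (2)(0.44)² = 0.3872 kg·m²; centre at d = 0.26 + 0.26 + 0.44 = 0.96 m, so I = I_cm + Md² gives I = 0.3872 + (2)(0.96)² = 2.2304 kg·m².
Solid disk: I_cm = (1/2)MR² = (1/2)(3.6)(0.51)² = 0.46818 kg·m²; centre at d = 0.26 + 0.26 + 0.44 + 0.44 + 0.51 = 1.91 m, so I = I_cm + Md² gives I = 0.46818 + (3.6)(1.91)² = 13.601 kg·m².
Point mass: I_cm = 0; centre at d = 0.26 + 0.26 + 0.44 + 0.44 + 0.51 + 0.51 = 2.42 m, so I = I_cm + Md² gives I = 0 + (0.81)(2.42)² = 4.7437 kg·m².
Total I = 0.078416 + 2.2304 + 13.601 + 4.7437 = 20.654 kg·m².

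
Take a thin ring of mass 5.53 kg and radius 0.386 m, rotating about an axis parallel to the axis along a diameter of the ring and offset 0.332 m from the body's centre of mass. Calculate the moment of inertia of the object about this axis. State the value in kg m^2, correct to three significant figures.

1.02

I_cm = (1/2)MR² = (1/2)(5.53)(0.386)² = 0.41197 kg m^2; centre at d = 0.332 m, so I = I_cm + Md² gives I = 0.41197 + (5.53)(0.332)² = 1.0215 kg m^2.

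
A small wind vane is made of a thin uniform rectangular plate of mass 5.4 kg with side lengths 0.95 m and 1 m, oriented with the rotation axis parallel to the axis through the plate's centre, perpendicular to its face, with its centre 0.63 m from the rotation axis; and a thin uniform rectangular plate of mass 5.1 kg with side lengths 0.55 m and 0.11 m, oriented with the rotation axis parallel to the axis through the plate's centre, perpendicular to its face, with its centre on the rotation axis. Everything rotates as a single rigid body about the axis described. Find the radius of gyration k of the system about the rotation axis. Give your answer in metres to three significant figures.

0.546

Rectangular plate: I_cm = (1/12)M(a²+b²) = (1/12)(5.4)[(0.95)² + (1)²] = 0.85612 kg m^2; centre at d = 0.63 m, so the parallel axis theorem gives I = 0.85612 + (5.4)(0.63)² = 2.9994 kg m^2.
Rectangular plate: I_cm = (1/12)M(a²+b²) = (1/12)(5.1)[(0.55)² + (0.11)²] = 0.1337 kg m^2; axis through the centre, so I = 0.1337 kg m^2.
Total I = 3.1331 kg m^2; total mass M = 10.5 kg.
k = √(I/M) = √(3.1331/10.5) = 0.54625 m.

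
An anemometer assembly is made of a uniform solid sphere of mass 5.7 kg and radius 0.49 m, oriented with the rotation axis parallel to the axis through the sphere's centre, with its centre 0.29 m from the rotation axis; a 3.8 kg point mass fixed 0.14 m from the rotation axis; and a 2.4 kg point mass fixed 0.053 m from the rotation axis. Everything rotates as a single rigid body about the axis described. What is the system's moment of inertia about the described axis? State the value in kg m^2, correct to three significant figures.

1.11

Solid sphere: I_cm = (2/5)MR² = (2/5)(5.7)(0.49)² = 0.54743 kg m^2; centre at d = 0.29 m, so I = I_cm + Md² gives I = 0.54743 + (5.7)(0.29)² = 1.0268 kg m^2.
Point mass: I_cm = 0; centre at d = 0.14 m, so I = I_cm + Md² gives I = 0 + (3.8)(0.14)² = 0.07448 kg m^2.
Point mass: I_cm = 0; centre at d = 0.053 m, so I = I_cm + Md² gives I = 0 + (2.4)(0.053)² = 0.0067416 kg m^2.
Total I = 1.0268 + 0.07448 + 0.0067416 = 1.108 kg m^2.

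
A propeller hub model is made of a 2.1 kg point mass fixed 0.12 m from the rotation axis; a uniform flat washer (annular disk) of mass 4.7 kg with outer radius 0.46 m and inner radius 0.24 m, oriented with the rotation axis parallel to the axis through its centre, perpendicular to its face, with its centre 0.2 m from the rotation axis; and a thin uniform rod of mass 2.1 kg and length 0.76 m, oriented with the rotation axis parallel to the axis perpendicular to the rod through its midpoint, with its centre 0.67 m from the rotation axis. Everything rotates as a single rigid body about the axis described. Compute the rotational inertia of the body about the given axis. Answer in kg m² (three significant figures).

1.89

Point mass: I_cm = 0; centre at d = 0.12 m, so the parallel axis theorem gives I = 0 + (2.1)(0.12)² = 0.03024 kg m².
Annular disk: I_cm = (1/2)M(R²+r²) = (1/2)(4.7)[(0.46)² + (0.24)²] = 0.63262 kg m²; centre at d = 0.2 m, so the parallel axis theorem gives I = 0.63262 + (4.7)(0.2)² = 0.82062 kg m².
Thin rod: I_cm = (1/12)ML² = (1/12)(2.1)(0.76)² = 0.10108 kg m²; centre at d = 0.67 m, so the parallel axis theorem gives I = 0.10108 + (2.1)(0.67)² = 1.0438 kg m².
Total I = 0.03024 + 0.82062 + 1.0438 = 1.8946 kg m².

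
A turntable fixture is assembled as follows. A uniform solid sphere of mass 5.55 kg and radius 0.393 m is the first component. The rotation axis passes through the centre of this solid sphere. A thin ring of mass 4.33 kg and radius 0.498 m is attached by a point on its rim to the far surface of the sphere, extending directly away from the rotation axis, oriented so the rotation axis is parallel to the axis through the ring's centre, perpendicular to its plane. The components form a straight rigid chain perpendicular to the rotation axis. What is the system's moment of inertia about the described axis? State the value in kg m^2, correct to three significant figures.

Solid sphere: I_cm = (2/5)MR² = (2/5)(5.55)(0.393)² = 0.34288 kg m^2; axis through the centre, so I = 0.34288 kg m^2.
Thin ring: I_cm = MR² = (4.33)(0.498)² = 1.0739 kg m^2; centre at d = 0.393 + 0.498 = 0.891 m, so the parallel axis theorem gives I = 1.0739 + (4.33)(0.891)² = 4.5114 kg m^2.
Total I = 0.34288 + 4.5114 = 4.8542 kg m^2.

4.85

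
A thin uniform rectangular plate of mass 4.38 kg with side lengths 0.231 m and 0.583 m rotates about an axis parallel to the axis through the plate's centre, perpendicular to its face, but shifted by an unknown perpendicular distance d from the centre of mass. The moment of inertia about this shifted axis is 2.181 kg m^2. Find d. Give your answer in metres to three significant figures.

0.682

About the centre-of-mass axis, I_cm = (1/12)M(a²+b²) = (1/12)(4.38)[(0.231)² + (0.583)²] = 0.14354 kg m^2.
Parallel axis theorem: I = I_cm + Md², so Md² = 2.181 − 0.14354 = 2.0375 kg m^2.
d = √(2.0375 / 4.38) = 0.68204 m.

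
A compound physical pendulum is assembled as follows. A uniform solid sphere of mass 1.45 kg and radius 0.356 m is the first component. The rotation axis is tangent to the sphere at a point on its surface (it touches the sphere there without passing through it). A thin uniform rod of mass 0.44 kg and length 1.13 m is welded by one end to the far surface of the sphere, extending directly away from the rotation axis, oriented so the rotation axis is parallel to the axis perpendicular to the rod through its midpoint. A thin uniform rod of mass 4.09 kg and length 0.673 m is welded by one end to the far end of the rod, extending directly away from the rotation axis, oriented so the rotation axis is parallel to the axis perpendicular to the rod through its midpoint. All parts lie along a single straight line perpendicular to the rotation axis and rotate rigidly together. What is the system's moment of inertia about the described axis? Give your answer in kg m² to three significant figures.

Solid sphere: I_cm = (2/5)MR² = (2/5)(1.45)(0.356)² = 0.073507 kg m²; centre at d = 0.356 m, so I = I_cm + Md² gives I = 0.073507 + (1.45)(0.356)² = 0.25727 kg m².
Thin rod: I_cm = (1/12)ML² = (1/12)(0.44)(1.13)² = 0.04682 kg m²; centre at d = 0.356 + 0.356 + 0.565 = 1.277 m, so I = I_cm + Md² gives I = 0.04682 + (0.44)(1.277)² = 0.76434 kg m².
Thin rod: I_cm = (1/12)ML² = (1/12)(4.09)(0.673)² = 0.15437 kg m²; centre at d = 0.356 + 0.356 + 0.565 + 0.565 + 0.3365 = 2.1785 m, so I = I_cm + Md² gives I = 0.15437 + (4.09)(2.1785)² = 19.565 kg m².
Total I = 0.25727 + 0.76434 + 19.565 = 20.587 kg m².

20.6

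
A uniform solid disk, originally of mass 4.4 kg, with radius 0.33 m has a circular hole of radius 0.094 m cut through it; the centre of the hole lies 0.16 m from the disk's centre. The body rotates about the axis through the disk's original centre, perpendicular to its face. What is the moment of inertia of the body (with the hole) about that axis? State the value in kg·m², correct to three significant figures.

Unpierced body about its centre: I₀ = (1/2)MR² = (1/2)(4.4)(0.33)² = 0.23958 kg·m².
The removed disk has mass m = M·(r/R)² = (4.4)(0.094/0.33)² = 0.35701 kg (same uniform areal density).
Its moment of inertia about the rotation axis (parallel-axis theorem): I_hole = (1/2)mr² + md² = (1/2)(0.35701)(0.094)² + (0.35701)(0.16)² = 0.010717 kg·m².
Treating the hole as negative mass, I = I₀ − I_hole = 0.23958 − 0.010717 = 0.22886 kg·m².

0.229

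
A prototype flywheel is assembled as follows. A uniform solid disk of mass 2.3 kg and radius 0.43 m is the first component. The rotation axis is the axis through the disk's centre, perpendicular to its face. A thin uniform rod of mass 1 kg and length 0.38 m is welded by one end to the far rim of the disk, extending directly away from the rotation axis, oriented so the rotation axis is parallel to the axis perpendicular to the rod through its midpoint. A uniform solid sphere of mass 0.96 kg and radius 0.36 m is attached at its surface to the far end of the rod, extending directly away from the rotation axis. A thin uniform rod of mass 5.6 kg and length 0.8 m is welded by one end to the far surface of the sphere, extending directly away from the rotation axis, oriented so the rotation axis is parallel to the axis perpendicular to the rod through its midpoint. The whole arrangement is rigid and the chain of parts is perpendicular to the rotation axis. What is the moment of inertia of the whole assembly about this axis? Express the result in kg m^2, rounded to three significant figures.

23.1

Solid disk: I_cm = (1/2)MR² = (1/2)(2.3)(0.43)² = 0.21263 kg m^2; axis through the centre, so I = 0.21263 kg m^2.
Thin rod: I_cm = (1/12)ML² = (1/12)(1)(0.38)² = 0.012033 kg m^2; centre at d = 0.43 + 0.19 = 0.62 m, so I = I_cm + Md² gives I = 0.012033 + (1)(0.62)² = 0.39643 kg m^2.
Solid sphere: I_cm = (2/5)MR² = (2/5)(0.96)(0.36)² = 0.049766 kg m^2; centre at d = 0.43 + 0.19 + 0.19 + 0.36 = 1.17 m, so I = I_cm + Md² gives I = 0.049766 + (0.96)(1.17)² = 1.3639 kg m^2.
Thin rod: I_cm = (1/12)ML² = (1/12)(5.6)(0.8)² = 0.29867 kg m^2; centre at d = 0.43 + 0.19 + 0.19 + 0.36 + 0.36 + 0.4 = 1.93 m, so I = I_cm + Md² gives I = 0.29867 + (5.6)(1.93)² = 21.158 kg m^2.
Total I = 0.21263 + 0.39643 + 1.3639 + 21.158 = 23.131 kg m^2.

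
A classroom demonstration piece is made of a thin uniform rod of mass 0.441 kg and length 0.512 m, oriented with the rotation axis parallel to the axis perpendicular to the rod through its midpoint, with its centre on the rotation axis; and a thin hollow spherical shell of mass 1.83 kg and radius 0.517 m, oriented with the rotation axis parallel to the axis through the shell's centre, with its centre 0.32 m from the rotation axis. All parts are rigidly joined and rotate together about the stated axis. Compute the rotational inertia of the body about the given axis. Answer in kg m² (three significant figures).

0.523

Thin rod: I_cm = (1/12)ML² = (1/12)(0.441)(0.512)² = 0.0096338 kg m²; axis through the centre, so I = 0.0096338 kg m².
Spherical shell: I_cm = (2/3)MR² = (2/3)(1.83)(0.517)² = 0.32609 kg m²; centre at d = 0.32 m, so the parallel axis theorem gives I = 0.32609 + (1.83)(0.32)² = 0.51348 kg m².
Total I = 0.0096338 + 0.51348 = 0.52312 kg m².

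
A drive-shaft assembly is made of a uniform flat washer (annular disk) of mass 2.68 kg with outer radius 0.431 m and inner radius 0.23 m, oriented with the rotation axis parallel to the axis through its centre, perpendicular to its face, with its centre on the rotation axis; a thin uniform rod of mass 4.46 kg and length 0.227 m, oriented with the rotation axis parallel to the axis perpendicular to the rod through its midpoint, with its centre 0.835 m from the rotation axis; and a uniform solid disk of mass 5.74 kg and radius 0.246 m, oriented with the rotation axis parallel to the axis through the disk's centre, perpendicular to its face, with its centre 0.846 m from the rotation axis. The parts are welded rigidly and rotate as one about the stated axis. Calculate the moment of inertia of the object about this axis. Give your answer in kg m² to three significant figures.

Annular disk: I_cm = (1/2)M(R²+r²) = (1/2)(2.68)[(0.431)² + (0.23)²] = 0.31981 kg m²; axis through the centre, so I = 0.31981 kg m².
Thin rod: I_cm = (1/12)ML² = (1/12)(4.46)(0.227)² = 0.019152 kg m²; centre at d = 0.835 m, so the parallel axis theorem gives I = 0.019152 + (4.46)(0.835)² = 3.1288 kg m².
Solid disk: I_cm = (1/2)MR² = (1/2)(5.74)(0.246)² = 0.17368 kg m²; centre at d = 0.846 m, so the parallel axis theorem gives I = 0.17368 + (5.74)(0.846)² = 4.2819 kg m².
Total I = 0.31981 + 3.1288 + 4.2819 = 7.7305 kg m².

7.73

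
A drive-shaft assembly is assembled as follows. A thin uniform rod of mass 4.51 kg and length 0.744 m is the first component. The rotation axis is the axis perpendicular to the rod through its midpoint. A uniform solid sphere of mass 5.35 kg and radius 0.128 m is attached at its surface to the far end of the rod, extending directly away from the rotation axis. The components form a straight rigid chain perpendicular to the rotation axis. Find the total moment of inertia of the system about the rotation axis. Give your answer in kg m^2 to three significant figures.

Thin rod: I_cm = (1/12)ML² = (1/12)(4.51)(0.744)² = 0.20804 kg m^2; axis through the centre, so I = 0.20804 kg m^2.
Solid sphere: I_cm = (2/5)MR² = (2/5)(5.35)(0.128)² = 0.035062 kg m^2; centre at d = 0.372 + 0.128 = 0.5 m, so I = I_cm + Md² gives I = 0.035062 + (5.35)(0.5)² = 1.3726 kg m^2.
Total I = 0.20804 + 1.3726 = 1.5806 kg m^2.

1.58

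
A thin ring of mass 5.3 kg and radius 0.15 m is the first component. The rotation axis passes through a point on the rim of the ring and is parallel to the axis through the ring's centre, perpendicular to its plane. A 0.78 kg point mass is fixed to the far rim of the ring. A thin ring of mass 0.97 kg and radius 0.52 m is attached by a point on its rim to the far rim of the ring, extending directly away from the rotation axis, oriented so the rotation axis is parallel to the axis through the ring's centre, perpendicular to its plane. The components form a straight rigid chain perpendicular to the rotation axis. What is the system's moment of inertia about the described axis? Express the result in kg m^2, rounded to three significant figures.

1.22

Thin ring: I_cm = MR² = (5.3)(0.15)² = 0.11925 kg m^2; centre at d = 0.15 m, so the parallel axis theorem gives I = 0.11925 + (5.3)(0.15)² = 0.2385 kg m^2.
Point mass: I_cm = 0; centre at d = 0.15 + 0.15 = 0.3 m, so the parallel axis theorem gives I = 0 + (0.78)(0.3)² = 0.0702 kg m^2.
Thin ring: I_cm = MR² = (0.97)(0.52)² = 0.26229 kg m^2; centre at d = 0.15 + 0.15 + 0.52 = 0.82 m, so the parallel axis theorem gives I = 0.26229 + (0.97)(0.82)² = 0.91452 kg m^2.
Total I = 0.2385 + 0.0702 + 0.91452 = 1.2232 kg m^2.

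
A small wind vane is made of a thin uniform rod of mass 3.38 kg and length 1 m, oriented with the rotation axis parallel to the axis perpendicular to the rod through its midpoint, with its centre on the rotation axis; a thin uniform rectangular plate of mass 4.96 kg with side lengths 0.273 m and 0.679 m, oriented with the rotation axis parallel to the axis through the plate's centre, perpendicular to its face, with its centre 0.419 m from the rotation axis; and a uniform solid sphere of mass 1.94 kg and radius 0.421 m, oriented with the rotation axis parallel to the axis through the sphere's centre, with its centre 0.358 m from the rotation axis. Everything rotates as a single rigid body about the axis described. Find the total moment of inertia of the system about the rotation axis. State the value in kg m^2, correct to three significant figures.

Thin rod: I_cm = (1/12)ML² = (1/12)(3.38)(1)² = 0.28167 kg m^2; axis through the centre, so I = 0.28167 kg m^2.
Rectangular plate: I_cm = (1/12)M(a²+b²) = (1/12)(4.96)[(0.273)² + (0.679)²] = 0.22137 kg m^2; centre at d = 0.419 m, so the parallel axis theorem gives I = 0.22137 + (4.96)(0.419)² = 1.0922 kg m^2.
Solid sphere: I_cm = (2/5)MR² = (2/5)(1.94)(0.421)² = 0.13754 kg m^2; centre at d = 0.358 m, so the parallel axis theorem gives I = 0.13754 + (1.94)(0.358)² = 0.38618 kg m^2.
Total I = 0.28167 + 1.0922 + 0.38618 = 1.76 kg m^2.

1.76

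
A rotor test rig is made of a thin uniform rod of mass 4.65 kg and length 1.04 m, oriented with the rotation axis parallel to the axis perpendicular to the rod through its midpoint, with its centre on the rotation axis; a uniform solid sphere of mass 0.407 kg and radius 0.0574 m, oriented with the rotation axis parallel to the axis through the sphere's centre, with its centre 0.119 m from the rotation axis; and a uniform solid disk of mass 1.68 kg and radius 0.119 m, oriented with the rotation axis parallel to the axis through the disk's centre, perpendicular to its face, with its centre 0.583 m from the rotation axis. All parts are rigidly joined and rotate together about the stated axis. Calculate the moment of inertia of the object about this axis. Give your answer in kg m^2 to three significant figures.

Thin rod: I_cm = (1/12)ML² = (1/12)(4.65)(1.04)² = 0.41912 kg m^2; axis through the centre, so I = 0.41912 kg m^2.
Solid sphere: I_cm = (2/5)MR² = (2/5)(0.407)(0.0574)² = 0.00053639 kg m^2; centre at d = 0.119 m, so the parallel axis theorem gives I = 0.00053639 + (0.407)(0.119)² = 0.0062999 kg m^2.
Solid disk: I_cm = (1/2)MR² = (1/2)(1.68)(0.119)² = 0.011895 kg m^2; centre at d = 0.583 m, so the parallel axis theorem gives I = 0.011895 + (1.68)(0.583)² = 0.58291 kg m^2.
Total I = 0.41912 + 0.0062999 + 0.58291 = 1.0083 kg m^2.

1.01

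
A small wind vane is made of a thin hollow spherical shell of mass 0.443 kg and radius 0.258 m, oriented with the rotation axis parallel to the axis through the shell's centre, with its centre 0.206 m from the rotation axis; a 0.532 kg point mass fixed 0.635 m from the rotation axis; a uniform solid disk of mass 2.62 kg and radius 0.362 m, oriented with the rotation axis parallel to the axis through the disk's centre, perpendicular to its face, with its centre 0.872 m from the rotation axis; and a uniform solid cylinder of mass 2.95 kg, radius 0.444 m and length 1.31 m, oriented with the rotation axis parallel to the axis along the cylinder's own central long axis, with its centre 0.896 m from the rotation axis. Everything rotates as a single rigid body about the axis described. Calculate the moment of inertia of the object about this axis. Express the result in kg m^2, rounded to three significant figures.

Spherical shell: I_cm = (2/3)MR² = (2/3)(0.443)(0.258)² = 0.019659 kg m^2; centre at d = 0.206 m, so I = I_cm + Md² gives I = 0.019659 + (0.443)(0.206)² = 0.038458 kg m^2.
Point mass: I_cm = 0; centre at d = 0.635 m, so I = I_cm + Md² gives I = 0 + (0.532)(0.635)² = 0.21452 kg m^2.
Solid disk: I_cm = (1/2)MR² = (1/2)(2.62)(0.362)² = 0.17167 kg m^2; centre at d = 0.872 m, so I = I_cm + Md² gives I = 0.17167 + (2.62)(0.872)² = 2.1639 kg m^2.
Solid cylinder: I_cm = (1/2)MR² = (1/2)(2.95)(0.444)² = 0.29078 kg m^2; centre at d = 0.896 m, so I = I_cm + Md² gives I = 0.29078 + (2.95)(0.896)² = 2.6591 kg m^2.
Total I = 0.038458 + 0.21452 + 2.1639 + 2.6591 = 5.0759 kg m^2.

5.08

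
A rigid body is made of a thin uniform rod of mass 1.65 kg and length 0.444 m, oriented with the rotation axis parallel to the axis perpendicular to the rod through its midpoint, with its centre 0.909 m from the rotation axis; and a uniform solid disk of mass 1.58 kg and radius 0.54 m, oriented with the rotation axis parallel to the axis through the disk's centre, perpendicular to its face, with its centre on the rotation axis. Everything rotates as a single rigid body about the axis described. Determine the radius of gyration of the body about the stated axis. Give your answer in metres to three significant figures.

Thin rod: I_cm = (1/12)ML² = (1/12)(1.65)(0.444)² = 0.027106 kg·m²; centre at d = 0.909 m, so I = I_cm + Md² gives I = 0.027106 + (1.65)(0.909)² = 1.3905 kg·m².
Solid disk: I_cm = (1/2)MR² = (1/2)(1.58)(0.54)² = 0.23036 kg·m²; axis through the centre, so I = 0.23036 kg·m².
Total I = 1.6208 kg·m²; total mass M = 3.23 kg.
k = √(I/M) = √(1.6208/3.23) = 0.70838 m.

0.708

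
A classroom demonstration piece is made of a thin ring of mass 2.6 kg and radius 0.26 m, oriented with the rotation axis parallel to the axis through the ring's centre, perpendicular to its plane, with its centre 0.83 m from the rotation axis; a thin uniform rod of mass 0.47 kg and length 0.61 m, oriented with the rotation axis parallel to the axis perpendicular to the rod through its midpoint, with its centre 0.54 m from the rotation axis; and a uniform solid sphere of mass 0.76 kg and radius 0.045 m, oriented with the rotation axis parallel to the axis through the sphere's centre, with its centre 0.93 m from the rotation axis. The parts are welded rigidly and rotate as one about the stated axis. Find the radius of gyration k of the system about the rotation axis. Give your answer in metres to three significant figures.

Thin ring: I_cm = MR² = (2.6)(0.26)² = 0.17576 kg·m²; centre at d = 0.83 m, so the parallel axis theorem gives I = 0.17576 + (2.6)(0.83)² = 1.9669 kg·m².
Thin rod: I_cm = (1/12)ML² = (1/12)(0.47)(0.61)² = 0.014574 kg·m²; centre at d = 0.54 m, so the parallel axis theorem gives I = 0.014574 + (0.47)(0.54)² = 0.15163 kg·m².
Solid sphere: I_cm = (2/5)MR² = (2/5)(0.76)(0.045)² = 0.0006156 kg·m²; centre at d = 0.93 m, so the parallel axis theorem gives I = 0.0006156 + (0.76)(0.93)² = 0.65794 kg·m².
Total I = 2.7765 kg·m²; total mass M = 3.83 kg.
k = √(I/M) = √(2.7765/3.83) = 0.85143 m.

0.851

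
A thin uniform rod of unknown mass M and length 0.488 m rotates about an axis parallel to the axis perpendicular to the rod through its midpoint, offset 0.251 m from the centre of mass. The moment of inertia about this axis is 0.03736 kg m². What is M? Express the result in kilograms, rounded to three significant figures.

0.451

I = I_cm + Md² = (1/12)ML² + Md² = M·[0.0833333·(0.488)² + (0.251)²] = M·0.082846.
So M = 0.03736 / 0.082846 = 0.45096 kg.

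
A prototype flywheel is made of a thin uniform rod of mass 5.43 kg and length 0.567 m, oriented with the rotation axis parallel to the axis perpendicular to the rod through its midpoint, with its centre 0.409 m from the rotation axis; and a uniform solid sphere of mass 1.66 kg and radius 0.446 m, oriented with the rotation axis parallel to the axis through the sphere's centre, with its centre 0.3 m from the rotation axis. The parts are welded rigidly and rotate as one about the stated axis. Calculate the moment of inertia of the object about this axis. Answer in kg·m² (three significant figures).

Thin rod: I_cm = (1/12)ML² = (1/12)(5.43)(0.567)² = 0.14547 kg·m²; centre at d = 0.409 m, so I = I_cm + Md² gives I = 0.14547 + (5.43)(0.409)² = 1.0538 kg·m².
Solid sphere: I_cm = (2/5)MR² = (2/5)(1.66)(0.446)² = 0.13208 kg·m²; centre at d = 0.3 m, so I = I_cm + Md² gives I = 0.13208 + (1.66)(0.3)² = 0.28148 kg·m².
Total I = 1.0538 + 0.28148 = 1.3353 kg·m².

1.34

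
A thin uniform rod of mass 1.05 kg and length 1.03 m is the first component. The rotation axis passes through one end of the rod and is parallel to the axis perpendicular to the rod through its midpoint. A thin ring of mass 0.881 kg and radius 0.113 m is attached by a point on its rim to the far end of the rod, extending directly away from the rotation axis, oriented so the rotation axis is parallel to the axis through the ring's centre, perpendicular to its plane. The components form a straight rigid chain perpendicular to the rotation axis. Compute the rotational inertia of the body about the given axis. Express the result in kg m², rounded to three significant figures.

Thin rod: I_cm = (1/12)ML² = (1/12)(1.05)(1.03)² = 0.092829 kg m²; centre at d = 0.515 m, so the parallel axis theorem gives I = 0.092829 + (1.05)(0.515)² = 0.37131 kg m².
Thin ring: I_cm = MR² = (0.881)(0.113)² = 0.011249 kg m²; centre at d = 0.515 + 0.515 + 0.113 = 1.143 m, so the parallel axis theorem gives I = 0.011249 + (0.881)(1.143)² = 1.1622 kg m².
Total I = 0.37131 + 1.1622 = 1.5335 kg m².

1.53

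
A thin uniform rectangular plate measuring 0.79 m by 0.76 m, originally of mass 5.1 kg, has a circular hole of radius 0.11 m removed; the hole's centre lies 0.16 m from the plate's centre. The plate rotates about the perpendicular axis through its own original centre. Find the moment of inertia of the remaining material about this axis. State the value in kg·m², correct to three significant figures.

0.501

Unpierced body about its centre: I₀ = (1/12)M(a²+b²) = (1/12)(5.1)[(0.79)² + (0.76)²] = 0.51072 kg·m².
The removed disk has mass m = M·πr²/(ab) = (5.1)·π(0.11)²/(0.79·0.76) = 0.3229 kg (same uniform areal density).
Its moment of inertia about the rotation axis (parallel-axis theorem): I_hole = (1/2)mr² + md² = (1/2)(0.3229)(0.11)² + (0.3229)(0.16)² = 0.01022 kg·m².
Treating the hole as negative mass, I = I₀ − I_hole = 0.51072 − 0.01022 = 0.5005 kg·m².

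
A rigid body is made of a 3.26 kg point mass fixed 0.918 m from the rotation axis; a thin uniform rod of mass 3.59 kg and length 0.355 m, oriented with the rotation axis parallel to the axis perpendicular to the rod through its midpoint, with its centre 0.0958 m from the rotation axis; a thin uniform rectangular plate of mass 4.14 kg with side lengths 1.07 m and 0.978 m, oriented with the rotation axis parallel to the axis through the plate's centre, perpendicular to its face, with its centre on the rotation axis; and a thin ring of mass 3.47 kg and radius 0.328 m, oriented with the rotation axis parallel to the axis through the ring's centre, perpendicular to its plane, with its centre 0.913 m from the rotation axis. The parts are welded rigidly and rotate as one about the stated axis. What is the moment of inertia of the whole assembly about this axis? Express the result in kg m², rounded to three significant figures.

Point mass: I_cm = 0; centre at d = 0.918 m, so the parallel axis theorem gives I = 0 + (3.26)(0.918)² = 2.7473 kg m².
Thin rod: I_cm = (1/12)ML² = (1/12)(3.59)(0.355)² = 0.037702 kg m²; centre at d = 0.0958 m, so the parallel axis theorem gives I = 0.037702 + (3.59)(0.0958)² = 0.07065 kg m².
Rectangular plate: I_cm = (1/12)M(a²+b²) = (1/12)(4.14)[(1.07)² + (0.978)²] = 0.72498 kg m²; axis through the centre, so I = 0.72498 kg m².
Thin ring: I_cm = MR² = (3.47)(0.328)² = 0.37332 kg m²; centre at d = 0.913 m, so the parallel axis theorem gives I = 0.37332 + (3.47)(0.913)² = 3.2658 kg m².
Total I = 2.7473 + 0.07065 + 0.72498 + 3.2658 = 6.8087 kg m².

6.81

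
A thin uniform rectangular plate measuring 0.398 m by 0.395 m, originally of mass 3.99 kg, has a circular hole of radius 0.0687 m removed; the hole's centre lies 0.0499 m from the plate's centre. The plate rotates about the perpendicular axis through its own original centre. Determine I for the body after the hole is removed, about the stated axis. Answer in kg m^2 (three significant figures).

0.103

Unpierced body about its centre: I₀ = (1/12)M(a²+b²) = (1/12)(3.99)[(0.398)² + (0.395)²] = 0.10455 kg m^2.
The removed disk has mass m = M·πr²/(ab) = (3.99)·π(0.0687)²/(0.398·0.395) = 0.37632 kg (same uniform areal density).
Its moment of inertia about the rotation axis (parallel-axis theorem): I_hole = (1/2)mr² + md² = (1/2)(0.37632)(0.0687)² + (0.37632)(0.0499)² = 0.0018251 kg m^2.
Treating the hole as negative mass, I = I₀ − I_hole = 0.10455 − 0.0018251 = 0.10272 kg m^2.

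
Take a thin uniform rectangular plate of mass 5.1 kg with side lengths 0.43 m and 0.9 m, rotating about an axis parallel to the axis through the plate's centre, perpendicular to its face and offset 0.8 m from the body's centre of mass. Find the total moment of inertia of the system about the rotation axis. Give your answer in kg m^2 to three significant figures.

3.69

I_cm = (1/12)M(a²+b²) = (1/12)(5.1)[(0.43)² + (0.9)²] = 0.42283 kg m^2; centre at d = 0.8 m, so I = I_cm + Md² gives I = 0.42283 + (5.1)(0.8)² = 3.6868 kg m^2.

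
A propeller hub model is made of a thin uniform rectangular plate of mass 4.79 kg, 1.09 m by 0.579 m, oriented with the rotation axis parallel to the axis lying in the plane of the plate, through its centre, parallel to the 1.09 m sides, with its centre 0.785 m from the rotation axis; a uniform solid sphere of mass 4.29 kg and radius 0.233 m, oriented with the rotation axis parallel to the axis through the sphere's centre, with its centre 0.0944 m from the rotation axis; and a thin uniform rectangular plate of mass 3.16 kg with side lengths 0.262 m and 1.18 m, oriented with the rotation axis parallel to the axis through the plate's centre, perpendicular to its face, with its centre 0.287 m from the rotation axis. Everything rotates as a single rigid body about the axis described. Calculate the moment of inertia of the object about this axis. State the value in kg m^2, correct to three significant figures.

3.86

Rectangular plate: I_cm = (1/12)Mb² = (1/12)(4.79)(0.579)² = 0.13382 kg m^2; centre at d = 0.785 m, so I = I_cm + Md² gives I = 0.13382 + (4.79)(0.785)² = 3.0855 kg m^2.
Solid sphere: I_cm = (2/5)MR² = (2/5)(4.29)(0.233)² = 0.09316 kg m^2; centre at d = 0.0944 m, so I = I_cm + Md² gives I = 0.09316 + (4.29)(0.0944)² = 0.13139 kg m^2.
Rectangular plate: I_cm = (1/12)M(a²+b²) = (1/12)(3.16)[(0.262)² + (1.18)²] = 0.38474 kg m^2; centre at d = 0.287 m, so I = I_cm + Md² gives I = 0.38474 + (3.16)(0.287)² = 0.64503 kg m^2.
Total I = 3.0855 + 0.13139 + 0.64503 = 3.862 kg m^2.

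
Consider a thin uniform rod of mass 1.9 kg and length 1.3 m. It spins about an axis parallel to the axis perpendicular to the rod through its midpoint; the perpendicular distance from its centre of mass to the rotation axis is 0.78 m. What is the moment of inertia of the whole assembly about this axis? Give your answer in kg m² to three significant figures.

1.42

I_cm = (1/12)ML² = (1/12)(1.9)(1.3)² = 0.26758 kg m²; centre at d = 0.78 m, so the parallel axis theorem gives I = 0.26758 + (1.9)(0.78)² = 1.4235 kg m².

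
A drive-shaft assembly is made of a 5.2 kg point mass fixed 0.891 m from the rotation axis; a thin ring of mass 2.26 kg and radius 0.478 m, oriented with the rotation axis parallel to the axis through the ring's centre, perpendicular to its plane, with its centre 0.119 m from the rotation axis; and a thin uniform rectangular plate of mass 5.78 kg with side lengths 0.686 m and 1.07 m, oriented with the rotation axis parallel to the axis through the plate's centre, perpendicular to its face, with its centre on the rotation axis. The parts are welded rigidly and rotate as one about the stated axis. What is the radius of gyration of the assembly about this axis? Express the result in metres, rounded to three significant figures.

Point mass: I_cm = 0; centre at d = 0.891 m, so the parallel axis theorem gives I = 0 + (5.2)(0.891)² = 4.1282 kg m².
Thin ring: I_cm = MR² = (2.26)(0.478)² = 0.51637 kg m²; centre at d = 0.119 m, so the parallel axis theorem gives I = 0.51637 + (2.26)(0.119)² = 0.54838 kg m².
Rectangular plate: I_cm = (1/12)M(a²+b²) = (1/12)(5.78)[(0.686)² + (1.07)²] = 0.77813 kg m²; axis through the centre, so I = 0.77813 kg m².
Total I = 5.4547 kg m²; total mass M = 13.24 kg.
k = √(I/M) = √(5.4547/13.24) = 0.64186 m.

0.642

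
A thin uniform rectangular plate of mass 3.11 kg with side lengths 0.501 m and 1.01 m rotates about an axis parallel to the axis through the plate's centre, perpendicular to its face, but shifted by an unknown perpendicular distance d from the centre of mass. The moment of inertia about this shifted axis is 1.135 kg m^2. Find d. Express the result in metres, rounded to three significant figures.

About the centre-of-mass axis, I_cm = (1/12)M(a²+b²) = (1/12)(3.11)[(0.501)² + (1.01)²] = 0.32943 kg m^2.
Parallel axis theorem: I = I_cm + Md², so Md² = 1.135 − 0.32943 = 0.80557 kg m^2.
d = √(0.80557 / 3.11) = 0.50895 m.

0.509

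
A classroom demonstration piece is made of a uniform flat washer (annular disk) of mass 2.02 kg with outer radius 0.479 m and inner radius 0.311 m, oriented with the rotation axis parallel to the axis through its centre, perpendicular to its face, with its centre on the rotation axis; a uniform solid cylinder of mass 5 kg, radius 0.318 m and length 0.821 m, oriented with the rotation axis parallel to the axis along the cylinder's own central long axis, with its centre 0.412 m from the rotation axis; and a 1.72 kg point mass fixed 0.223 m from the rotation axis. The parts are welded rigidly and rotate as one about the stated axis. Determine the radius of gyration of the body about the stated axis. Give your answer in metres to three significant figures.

0.417

Annular disk: I_cm = (1/2)M(R²+r²) = (1/2)(2.02)[(0.479)² + (0.311)²] = 0.32942 kg·m²; axis through the centre, so I = 0.32942 kg·m².
Solid cylinder: I_cm = (1/2)MR² = (1/2)(5)(0.318)² = 0.25281 kg·m²; centre at d = 0.412 m, so the parallel axis theorem gives I = 0.25281 + (5)(0.412)² = 1.1015 kg·m².
Point mass: I_cm = 0; centre at d = 0.223 m, so the parallel axis theorem gives I = 0 + (1.72)(0.223)² = 0.085534 kg·m².
Total I = 1.5165 kg·m²; total mass M = 8.74 kg.
k = √(I/M) = √(1.5165/8.74) = 0.41655 m.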